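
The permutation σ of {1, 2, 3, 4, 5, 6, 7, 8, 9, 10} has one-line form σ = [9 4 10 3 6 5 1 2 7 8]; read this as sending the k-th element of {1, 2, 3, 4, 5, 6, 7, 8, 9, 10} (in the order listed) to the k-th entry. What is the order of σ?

Writing σ as disjoint cycles, the cycle lengths are 5, 3, 2.
The order is lcm(5, 3, 2) = 30.

30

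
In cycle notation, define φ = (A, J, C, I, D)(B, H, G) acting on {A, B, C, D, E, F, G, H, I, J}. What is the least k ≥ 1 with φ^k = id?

The disjoint cycles have lengths 5, 3, 1, 1.
The order is lcm(5, 3) = 15.

15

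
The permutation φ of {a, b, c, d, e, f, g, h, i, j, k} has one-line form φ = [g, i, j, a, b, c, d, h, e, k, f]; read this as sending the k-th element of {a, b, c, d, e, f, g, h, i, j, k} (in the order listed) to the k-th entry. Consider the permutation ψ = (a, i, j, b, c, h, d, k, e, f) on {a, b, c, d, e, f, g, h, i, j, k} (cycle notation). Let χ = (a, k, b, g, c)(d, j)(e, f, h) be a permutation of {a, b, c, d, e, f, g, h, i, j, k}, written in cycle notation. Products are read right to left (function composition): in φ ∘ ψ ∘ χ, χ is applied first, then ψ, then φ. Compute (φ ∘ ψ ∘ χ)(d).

i

Chase d: χ(d) = j; ψ(j) = b; φ(b) = i. Hence (φ ∘ ψ ∘ χ)(d) = i.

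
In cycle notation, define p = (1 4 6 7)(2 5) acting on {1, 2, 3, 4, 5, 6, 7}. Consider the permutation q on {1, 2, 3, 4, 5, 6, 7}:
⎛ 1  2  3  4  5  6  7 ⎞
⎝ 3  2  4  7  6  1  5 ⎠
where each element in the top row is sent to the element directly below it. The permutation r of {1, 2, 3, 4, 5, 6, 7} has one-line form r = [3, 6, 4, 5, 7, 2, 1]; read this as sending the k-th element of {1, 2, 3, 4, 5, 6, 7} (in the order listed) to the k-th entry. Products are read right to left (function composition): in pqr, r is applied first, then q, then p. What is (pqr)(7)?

(pqr)(7) = p(q(r(7))). r(7) = 1, then q(1) = 3, then p(3) = 3, so the result is 3.

3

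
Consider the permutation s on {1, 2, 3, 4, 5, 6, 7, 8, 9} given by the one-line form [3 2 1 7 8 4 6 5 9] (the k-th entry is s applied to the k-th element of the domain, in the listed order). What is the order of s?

6

Writing s as disjoint cycles, the cycle lengths are 3, 2, 2, 1, 1.
The order of s is the least common multiple of its cycle lengths: lcm(3, 2, 2) = 6.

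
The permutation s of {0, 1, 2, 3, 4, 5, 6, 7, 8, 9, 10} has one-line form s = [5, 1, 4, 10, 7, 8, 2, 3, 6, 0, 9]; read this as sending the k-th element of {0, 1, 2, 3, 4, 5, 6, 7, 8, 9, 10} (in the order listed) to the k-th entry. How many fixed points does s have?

1

The fixed points (elements with s(x) = x) are {1}, so there is 1.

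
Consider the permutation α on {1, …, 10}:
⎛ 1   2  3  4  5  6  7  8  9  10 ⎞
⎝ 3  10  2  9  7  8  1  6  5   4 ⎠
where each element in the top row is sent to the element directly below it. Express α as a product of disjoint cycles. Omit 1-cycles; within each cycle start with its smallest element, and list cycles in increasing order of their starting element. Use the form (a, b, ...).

(1, 3, 2, 10, 4, 9, 5, 7)(6, 8)

Iterating α from 1 gives 1 → 3 → 2 → 10 → 4 → 9 → 5 → 7 → 1; that is the 8-cycle (1, 3, 2, 10, 4, 9, 5, 7).
Repeating from the next unused element and collecting all non-trivial cycles gives (1, 3, 2, 10, 4, 9, 5, 7)(6, 8).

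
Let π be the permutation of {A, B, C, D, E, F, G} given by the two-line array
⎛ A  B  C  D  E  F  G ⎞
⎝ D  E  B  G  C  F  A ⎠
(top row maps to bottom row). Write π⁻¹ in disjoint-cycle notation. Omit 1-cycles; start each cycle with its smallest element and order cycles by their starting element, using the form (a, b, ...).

(A, G, D)(B, C, E)

First write π in disjoint cycles: (A, D, G)(B, E, C).
Reversing each cycle (and rotating so the smallest element leads) gives π⁻¹ = (A, G, D)(B, C, E).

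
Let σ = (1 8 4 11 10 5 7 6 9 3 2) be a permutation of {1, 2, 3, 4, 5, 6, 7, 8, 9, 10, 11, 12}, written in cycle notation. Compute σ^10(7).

7 lies in the 11-cycle (1 8 4 11 10 5 7 6 9 3 2).
Advancing 10 steps from 7: 7 → 6 → 9 → 3 → 2 → 1 → 8 → 4 → 11 → 10 → 5.

5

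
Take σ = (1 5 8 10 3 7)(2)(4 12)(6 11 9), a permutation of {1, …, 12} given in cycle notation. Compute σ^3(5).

5 lies in the 6-cycle (1 5 8 10 3 7).
Advancing 3 steps from 5: 5 → 8 → 10 → 3.

3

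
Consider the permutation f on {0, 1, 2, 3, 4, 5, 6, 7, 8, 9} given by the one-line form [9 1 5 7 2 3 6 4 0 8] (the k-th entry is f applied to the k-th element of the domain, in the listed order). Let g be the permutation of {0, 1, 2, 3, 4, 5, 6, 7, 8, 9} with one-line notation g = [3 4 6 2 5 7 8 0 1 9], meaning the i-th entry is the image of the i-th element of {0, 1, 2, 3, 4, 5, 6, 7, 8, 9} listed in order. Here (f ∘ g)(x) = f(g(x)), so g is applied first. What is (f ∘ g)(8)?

1

g(8) = 1, then f(1) = 1; composing gives (f ∘ g)(8) = 1.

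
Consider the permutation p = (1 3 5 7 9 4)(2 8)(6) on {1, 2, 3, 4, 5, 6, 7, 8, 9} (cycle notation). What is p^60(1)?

1

1 lies in the 6-cycle (1 3 5 7 9 4).
Since the cycle has length 6, p^60 acts on it the same as p^0 (60 mod 6 = 0).
So p^60(1) = 1.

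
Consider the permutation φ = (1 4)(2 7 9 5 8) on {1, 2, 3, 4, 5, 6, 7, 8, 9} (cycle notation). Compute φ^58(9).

9 lies in the 5-cycle (2 7 9 5 8).
Powers repeat with period 5 on this cycle, and 58 mod 5 = 3, so φ^58(9) = φ^3(9).
Stepping 3 places around the cycle: 9 → 5 → 8 → 2.

2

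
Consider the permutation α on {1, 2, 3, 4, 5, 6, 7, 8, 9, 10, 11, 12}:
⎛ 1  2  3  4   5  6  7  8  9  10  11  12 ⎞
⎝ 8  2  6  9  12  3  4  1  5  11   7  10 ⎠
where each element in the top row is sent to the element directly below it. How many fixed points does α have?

The fixed points (elements with α(x) = x) are {2}, so there is 1.

1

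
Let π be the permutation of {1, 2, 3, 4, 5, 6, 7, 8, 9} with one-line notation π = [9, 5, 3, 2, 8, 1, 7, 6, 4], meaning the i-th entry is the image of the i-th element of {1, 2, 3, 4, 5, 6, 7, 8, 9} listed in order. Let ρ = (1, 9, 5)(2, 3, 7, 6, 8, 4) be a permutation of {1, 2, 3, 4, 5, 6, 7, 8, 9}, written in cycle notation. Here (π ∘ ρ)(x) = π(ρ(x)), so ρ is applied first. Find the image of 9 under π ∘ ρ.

8

First apply ρ: ρ(9) = 5, then π(5) = 8. Thus (π ∘ ρ)(9) = 8.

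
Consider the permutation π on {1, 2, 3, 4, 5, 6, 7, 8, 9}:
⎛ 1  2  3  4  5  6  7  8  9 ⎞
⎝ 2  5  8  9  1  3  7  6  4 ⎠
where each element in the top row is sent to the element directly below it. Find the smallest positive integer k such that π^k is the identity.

6

Writing π as disjoint cycles, the cycle lengths are 3, 3, 2, 1.
Since disjoint cycles commute, ord(π) = lcm(3, 3, 2) = 6.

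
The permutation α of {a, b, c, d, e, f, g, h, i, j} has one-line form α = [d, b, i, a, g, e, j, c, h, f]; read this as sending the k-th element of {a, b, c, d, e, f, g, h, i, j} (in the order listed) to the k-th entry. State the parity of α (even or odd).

even

In disjoint-cycle form the cycle lengths are 4, 3, 2, 1.
A cycle is odd iff its length is even; α has 2 even-length cycles, so sgn(α) = (−1)^2 and α is even.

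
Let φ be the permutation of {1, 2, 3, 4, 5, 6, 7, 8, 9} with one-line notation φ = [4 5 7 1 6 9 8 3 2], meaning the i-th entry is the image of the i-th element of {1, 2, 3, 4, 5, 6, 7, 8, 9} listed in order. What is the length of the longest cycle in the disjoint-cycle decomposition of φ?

Decomposing into disjoint cycles gives (1 4)(2 5 6 9)(3 7 8); the longest has length 4.

4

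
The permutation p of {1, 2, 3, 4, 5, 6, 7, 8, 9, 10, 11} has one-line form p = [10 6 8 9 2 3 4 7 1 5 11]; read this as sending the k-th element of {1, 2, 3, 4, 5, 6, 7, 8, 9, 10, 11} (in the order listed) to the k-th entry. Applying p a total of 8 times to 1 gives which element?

4

Tracing 1 → 10 → … returns to 1 after 10 steps, so 1 lies in a 10-cycle (1, 10, 5, 2, 6, 3, 8, 7, 4, 9).
Stepping 8 places around the cycle: 1 → 10 → 5 → 2 → 6 → 3 → 8 → 7 → 4.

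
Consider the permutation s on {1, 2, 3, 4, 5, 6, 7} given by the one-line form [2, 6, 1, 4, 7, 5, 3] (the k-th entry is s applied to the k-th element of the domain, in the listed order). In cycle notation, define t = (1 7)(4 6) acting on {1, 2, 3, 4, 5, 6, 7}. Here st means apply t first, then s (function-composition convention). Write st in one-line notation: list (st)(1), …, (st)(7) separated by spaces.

3 6 1 5 7 4 2

(st)(x) = s(t(x)). Computing each image: s(t(1)) = s(7) = 3, s(t(2)) = s(2) = 6, s(t(3)) = s(3) = 1, s(t(4)) = s(6) = 5, s(t(5)) = s(5) = 7, s(t(6)) = s(4) = 4, s(t(7)) = s(1) = 2.
Hence st = [3 6 1 5 7 4 2].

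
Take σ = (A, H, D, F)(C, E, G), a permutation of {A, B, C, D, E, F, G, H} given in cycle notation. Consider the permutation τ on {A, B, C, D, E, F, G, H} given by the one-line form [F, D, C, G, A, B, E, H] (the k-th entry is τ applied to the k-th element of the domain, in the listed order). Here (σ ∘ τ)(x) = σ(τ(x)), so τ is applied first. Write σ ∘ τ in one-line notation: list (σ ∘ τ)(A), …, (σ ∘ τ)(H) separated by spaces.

(σ ∘ τ)(x) = σ(τ(x)). Computing each image: σ(τ(A)) = σ(F) = A, σ(τ(B)) = σ(D) = F, σ(τ(C)) = σ(C) = E, σ(τ(D)) = σ(G) = C, σ(τ(E)) = σ(A) = H, σ(τ(F)) = σ(B) = B, σ(τ(G)) = σ(E) = G, σ(τ(H)) = σ(H) = D.
Hence σ ∘ τ = [A F E C H B G D].

A F E C H B G D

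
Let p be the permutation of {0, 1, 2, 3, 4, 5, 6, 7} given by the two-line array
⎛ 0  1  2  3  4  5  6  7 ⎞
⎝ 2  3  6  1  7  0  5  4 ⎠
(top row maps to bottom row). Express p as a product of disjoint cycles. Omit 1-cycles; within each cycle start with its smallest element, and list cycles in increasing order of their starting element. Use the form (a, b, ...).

Start at 0 and follow images: 0 → 2 → 6 → 5 → 0, giving the cycle (0, 2, 6, 5).
Repeating from the next unused element and collecting all non-trivial cycles gives (0, 2, 6, 5)(1, 3)(4, 7).

(0, 2, 6, 5)(1, 3)(4, 7)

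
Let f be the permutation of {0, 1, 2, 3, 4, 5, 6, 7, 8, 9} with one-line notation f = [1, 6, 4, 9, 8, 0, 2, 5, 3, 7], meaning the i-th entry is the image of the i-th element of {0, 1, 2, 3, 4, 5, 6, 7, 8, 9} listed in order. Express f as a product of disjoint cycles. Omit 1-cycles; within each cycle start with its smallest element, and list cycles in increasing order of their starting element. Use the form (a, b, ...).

Iterating f from 0 gives 0 → 1 → 6 → 2 → 4 → 8 → 3 → 9 → 7 → 5 → 0; that is the 10-cycle (0, 1, 6, 2, 4, 8, 3, 9, 7, 5).
Repeating from the next unused element and collecting all non-trivial cycles gives (0, 1, 6, 2, 4, 8, 3, 9, 7, 5).

(0, 1, 6, 2, 4, 8, 3, 9, 7, 5)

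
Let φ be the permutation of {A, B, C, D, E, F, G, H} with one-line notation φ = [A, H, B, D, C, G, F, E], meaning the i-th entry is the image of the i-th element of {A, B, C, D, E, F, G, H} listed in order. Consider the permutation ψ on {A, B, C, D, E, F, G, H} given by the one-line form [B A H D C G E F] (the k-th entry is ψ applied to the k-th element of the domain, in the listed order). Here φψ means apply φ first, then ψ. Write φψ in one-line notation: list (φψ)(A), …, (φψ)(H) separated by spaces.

(φψ)(x) = ψ(φ(x)). Computing each image: ψ(φ(A)) = ψ(A) = B, ψ(φ(B)) = ψ(H) = F, ψ(φ(C)) = ψ(B) = A, ψ(φ(D)) = ψ(D) = D, ψ(φ(E)) = ψ(C) = H, ψ(φ(F)) = ψ(G) = E, ψ(φ(G)) = ψ(F) = G, ψ(φ(H)) = ψ(E) = C.
Hence φψ = [B F A D H E G C].

B F A D H E G C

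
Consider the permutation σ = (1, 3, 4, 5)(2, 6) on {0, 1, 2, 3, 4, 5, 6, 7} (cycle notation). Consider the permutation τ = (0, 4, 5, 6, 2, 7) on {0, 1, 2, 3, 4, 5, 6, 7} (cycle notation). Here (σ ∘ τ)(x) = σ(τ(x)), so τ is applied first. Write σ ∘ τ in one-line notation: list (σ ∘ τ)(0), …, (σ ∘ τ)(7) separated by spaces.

5 3 7 4 1 2 6 0

(σ ∘ τ)(x) = σ(τ(x)). Computing each image: σ(τ(0)) = σ(4) = 5, σ(τ(1)) = σ(1) = 3, σ(τ(2)) = σ(7) = 7, σ(τ(3)) = σ(3) = 4, σ(τ(4)) = σ(5) = 1, σ(τ(5)) = σ(6) = 2, σ(τ(6)) = σ(2) = 6, σ(τ(7)) = σ(0) = 0.
Hence σ ∘ τ = [5 3 7 4 1 2 6 0].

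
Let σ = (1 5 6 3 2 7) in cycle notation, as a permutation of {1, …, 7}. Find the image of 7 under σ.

Within (1 5 6 3 2 7), 7 ↦ 1.

1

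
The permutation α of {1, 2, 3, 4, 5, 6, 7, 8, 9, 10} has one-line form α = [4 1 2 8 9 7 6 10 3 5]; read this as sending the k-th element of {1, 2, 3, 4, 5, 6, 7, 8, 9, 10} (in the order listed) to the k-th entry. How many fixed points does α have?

0

No element satisfies α(x) = x, so there are 0 fixed points.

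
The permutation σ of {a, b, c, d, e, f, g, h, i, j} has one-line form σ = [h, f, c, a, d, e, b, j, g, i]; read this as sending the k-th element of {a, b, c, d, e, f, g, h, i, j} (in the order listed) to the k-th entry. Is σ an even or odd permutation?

In disjoint-cycle form the cycle lengths are 9, 1.
A cycle is odd iff its length is even; σ has 0 even-length cycles, so sgn(σ) = (−1)^0 and σ is even.

even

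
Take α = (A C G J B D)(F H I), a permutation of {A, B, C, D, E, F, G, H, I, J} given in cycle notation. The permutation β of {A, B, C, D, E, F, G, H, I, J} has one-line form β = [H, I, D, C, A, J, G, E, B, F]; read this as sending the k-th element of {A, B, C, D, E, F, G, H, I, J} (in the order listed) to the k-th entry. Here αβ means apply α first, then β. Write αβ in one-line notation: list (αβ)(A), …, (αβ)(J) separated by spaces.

For each element, apply α then β: A → C → D; B → D → C; C → G → G; D → A → H; E → E → A; F → H → E; G → J → F; H → I → B; I → F → J; J → B → I.
So αβ in one-line form is D C G H A E F B J I.

D C G H A E F B J I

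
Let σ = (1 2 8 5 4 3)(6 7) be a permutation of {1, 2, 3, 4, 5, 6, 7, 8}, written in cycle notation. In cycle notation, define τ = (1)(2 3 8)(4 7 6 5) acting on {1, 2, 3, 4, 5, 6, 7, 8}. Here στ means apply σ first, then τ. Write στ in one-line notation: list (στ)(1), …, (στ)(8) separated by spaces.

Chase each element through σ then τ: 1 → 2 → 3; 2 → 8 → 2; 3 → 1 → 1; 4 → 3 → 8; 5 → 4 → 7; 6 → 7 → 6; 7 → 6 → 5; 8 → 5 → 4.
Collecting the images, στ = [3 2 1 8 7 6 5 4].

3 2 1 8 7 6 5 4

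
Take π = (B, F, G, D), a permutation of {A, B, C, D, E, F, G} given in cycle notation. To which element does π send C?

C does not appear in any cycle of π, so it is a fixed point: π(C) = C.

C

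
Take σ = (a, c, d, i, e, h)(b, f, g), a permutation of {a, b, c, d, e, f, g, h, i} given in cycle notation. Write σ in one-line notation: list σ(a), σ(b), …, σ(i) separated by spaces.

c f d i h g b a e

Each element maps to the next entry in its cycle (wrapping to the front): a→c, b→f, c→d, d→i, e→h, f→g, g→b, h→a, i→e.
Listing these in domain order gives c f d i h g b a e.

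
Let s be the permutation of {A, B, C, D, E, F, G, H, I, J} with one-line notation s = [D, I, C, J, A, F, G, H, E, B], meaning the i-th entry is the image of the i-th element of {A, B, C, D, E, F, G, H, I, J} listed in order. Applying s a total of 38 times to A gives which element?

J

Tracing A → D → … returns to A after 6 steps, so A lies in a 6-cycle (A D J B I E).
Powers repeat with period 6 on this cycle, and 38 mod 6 = 2, so s^38(A) = s^2(A).
Advancing 2 steps from A: A → D → J.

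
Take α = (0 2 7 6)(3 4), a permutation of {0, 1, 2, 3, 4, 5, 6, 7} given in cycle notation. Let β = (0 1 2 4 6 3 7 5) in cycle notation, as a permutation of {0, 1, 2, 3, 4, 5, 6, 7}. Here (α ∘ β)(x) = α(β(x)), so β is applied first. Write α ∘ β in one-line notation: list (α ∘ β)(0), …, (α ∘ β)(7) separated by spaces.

For each element, apply β then α: 0 → 1 → 1; 1 → 2 → 7; 2 → 4 → 3; 3 → 7 → 6; 4 → 6 → 0; 5 → 0 → 2; 6 → 3 → 4; 7 → 5 → 5.
Collecting the images, α ∘ β = [1 7 3 6 0 2 4 5].

1 7 3 6 0 2 4 5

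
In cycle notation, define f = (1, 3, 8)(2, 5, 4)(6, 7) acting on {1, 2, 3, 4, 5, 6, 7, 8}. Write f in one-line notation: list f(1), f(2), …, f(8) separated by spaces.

3 5 8 2 4 7 6 1

Reading each image from the cycles: 1→3, 2→5, 3→8, 4→2, 5→4, 6→7, 7→6, 8→1.
So the one-line form is 3 5 8 2 4 7 6 1.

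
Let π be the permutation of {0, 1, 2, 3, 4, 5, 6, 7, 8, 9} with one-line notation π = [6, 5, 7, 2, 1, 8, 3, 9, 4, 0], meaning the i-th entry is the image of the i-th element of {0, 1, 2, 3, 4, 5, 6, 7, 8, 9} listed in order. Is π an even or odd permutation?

In disjoint-cycle form the cycle lengths are 6, 4.
A cycle is odd iff its length is even; π has 2 even-length cycles, so sgn(π) = (−1)^2 and π is even.

even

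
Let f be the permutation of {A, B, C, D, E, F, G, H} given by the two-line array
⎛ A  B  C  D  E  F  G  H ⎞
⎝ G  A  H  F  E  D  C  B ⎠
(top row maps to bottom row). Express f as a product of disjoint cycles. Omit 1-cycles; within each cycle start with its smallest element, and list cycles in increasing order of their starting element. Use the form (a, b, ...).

(A, G, C, H, B)(D, F)

Iterating f from A gives A → G → C → H → B → A; that is the 5-cycle (A, G, C, H, B).
Repeating from the next unused element and collecting all non-trivial cycles gives (A, G, C, H, B)(D, F).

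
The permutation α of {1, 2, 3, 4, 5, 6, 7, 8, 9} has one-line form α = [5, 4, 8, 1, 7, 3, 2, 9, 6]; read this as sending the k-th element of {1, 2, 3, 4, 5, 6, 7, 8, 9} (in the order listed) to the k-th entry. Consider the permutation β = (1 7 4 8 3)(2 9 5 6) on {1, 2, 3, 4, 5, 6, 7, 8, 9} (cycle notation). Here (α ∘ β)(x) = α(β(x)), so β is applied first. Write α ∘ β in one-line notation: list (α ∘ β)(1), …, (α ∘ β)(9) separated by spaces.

Chase each element through β then α: 1 → 7 → 2; 2 → 9 → 6; 3 → 1 → 5; 4 → 8 → 9; 5 → 6 → 3; 6 → 2 → 4; 7 → 4 → 1; 8 → 3 → 8; 9 → 5 → 7.
Collecting the images, α ∘ β = [2 6 5 9 3 4 1 8 7].

2 6 5 9 3 4 1 8 7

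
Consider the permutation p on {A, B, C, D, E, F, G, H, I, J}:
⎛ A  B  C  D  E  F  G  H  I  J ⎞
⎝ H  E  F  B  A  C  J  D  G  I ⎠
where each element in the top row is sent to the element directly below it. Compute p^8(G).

Tracing G → J → … returns to G after 3 steps, so G lies in a 3-cycle (G, J, I).
On a 3-cycle, p^3 is the identity, so p^8 = p^2 there (8 ≡ 2 mod 3).
Advancing 2 steps from G: G → J → I.

I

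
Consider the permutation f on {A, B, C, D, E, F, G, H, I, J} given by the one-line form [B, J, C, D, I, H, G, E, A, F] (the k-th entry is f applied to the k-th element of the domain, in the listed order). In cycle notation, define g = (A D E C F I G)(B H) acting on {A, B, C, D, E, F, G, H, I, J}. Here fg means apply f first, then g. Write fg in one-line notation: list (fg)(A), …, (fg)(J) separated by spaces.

Chase each element through f then g: A → B → H; B → J → J; C → C → F; D → D → E; E → I → G; F → H → B; G → G → A; H → E → C; I → A → D; J → F → I.
So fg in one-line form is H J F E G B A C D I.

H J F E G B A C D I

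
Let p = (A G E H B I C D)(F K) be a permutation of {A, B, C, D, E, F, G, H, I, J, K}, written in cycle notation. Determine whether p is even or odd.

The cycle lengths are 8, 2, 1.
A cycle is odd iff its length is even; p has 2 even-length cycles, so sgn(p) = (−1)^2 and p is even.

even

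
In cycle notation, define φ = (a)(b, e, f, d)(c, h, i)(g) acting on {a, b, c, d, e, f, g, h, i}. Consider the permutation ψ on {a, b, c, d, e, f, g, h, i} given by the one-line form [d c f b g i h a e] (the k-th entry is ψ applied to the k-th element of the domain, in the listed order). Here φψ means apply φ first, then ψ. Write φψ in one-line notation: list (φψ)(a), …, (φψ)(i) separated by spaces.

(φψ)(x) = ψ(φ(x)). Computing each image: ψ(φ(a)) = ψ(a) = d, ψ(φ(b)) = ψ(e) = g, ψ(φ(c)) = ψ(h) = a, ψ(φ(d)) = ψ(b) = c, ψ(φ(e)) = ψ(f) = i, ψ(φ(f)) = ψ(d) = b, ψ(φ(g)) = ψ(g) = h, ψ(φ(h)) = ψ(i) = e, ψ(φ(i)) = ψ(c) = f.
Hence φψ = [d g a c i b h e f].

d g a c i b h e f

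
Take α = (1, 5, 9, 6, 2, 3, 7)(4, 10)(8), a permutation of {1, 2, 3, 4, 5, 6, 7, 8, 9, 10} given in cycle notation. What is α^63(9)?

9 lies in the 7-cycle (1, 5, 9, 6, 2, 3, 7).
Since the cycle has length 7, α^63 acts on it the same as α^0 (63 mod 7 = 0).
So α^63(9) = 9.

9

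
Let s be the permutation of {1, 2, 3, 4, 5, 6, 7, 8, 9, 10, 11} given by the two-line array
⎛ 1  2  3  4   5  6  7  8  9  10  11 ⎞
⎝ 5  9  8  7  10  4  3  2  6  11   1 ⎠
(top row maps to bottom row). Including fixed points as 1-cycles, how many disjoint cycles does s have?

The cycle decomposition is (1 5 10 11)(2 9 6 4 7 3 8), which has 2 cycles (counting 1-cycles).

2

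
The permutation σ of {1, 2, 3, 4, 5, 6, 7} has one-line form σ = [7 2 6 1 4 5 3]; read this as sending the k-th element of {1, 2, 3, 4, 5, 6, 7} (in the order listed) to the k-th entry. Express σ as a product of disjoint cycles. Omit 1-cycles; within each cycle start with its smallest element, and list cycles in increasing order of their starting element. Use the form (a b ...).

(1 7 3 6 5 4)

Iterating σ from 1 gives 1 → 7 → 3 → 6 → 5 → 4 → 1; that is the 6-cycle (1 7 3 6 5 4).
Repeating from the next unused element and collecting all non-trivial cycles gives (1 7 3 6 5 4).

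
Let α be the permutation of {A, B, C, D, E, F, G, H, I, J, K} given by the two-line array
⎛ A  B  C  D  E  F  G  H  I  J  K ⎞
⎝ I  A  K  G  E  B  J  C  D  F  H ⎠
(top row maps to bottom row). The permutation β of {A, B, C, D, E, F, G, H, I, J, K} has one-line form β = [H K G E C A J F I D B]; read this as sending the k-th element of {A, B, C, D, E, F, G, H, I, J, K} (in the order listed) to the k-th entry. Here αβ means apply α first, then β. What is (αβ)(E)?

(αβ)(E) = β(α(E)). α(E) = E, then β(E) = C. So (αβ)(E) = C.

C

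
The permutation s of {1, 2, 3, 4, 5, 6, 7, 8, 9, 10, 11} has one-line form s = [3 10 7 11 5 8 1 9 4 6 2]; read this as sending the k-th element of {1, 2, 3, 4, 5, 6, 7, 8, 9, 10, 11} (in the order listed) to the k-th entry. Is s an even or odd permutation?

In disjoint-cycle form the cycle lengths are 7, 3, 1.
A cycle is odd iff its length is even; s has 0 even-length cycles, so sgn(s) = (−1)^0 and s is even.

even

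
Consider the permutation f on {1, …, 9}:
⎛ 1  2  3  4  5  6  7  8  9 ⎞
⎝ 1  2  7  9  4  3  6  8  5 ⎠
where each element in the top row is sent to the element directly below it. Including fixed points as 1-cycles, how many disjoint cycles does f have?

The cycle decomposition is (1)(2)(3, 7, 6)(4, 9, 5)(8), which has 5 cycles (counting 1-cycles).

5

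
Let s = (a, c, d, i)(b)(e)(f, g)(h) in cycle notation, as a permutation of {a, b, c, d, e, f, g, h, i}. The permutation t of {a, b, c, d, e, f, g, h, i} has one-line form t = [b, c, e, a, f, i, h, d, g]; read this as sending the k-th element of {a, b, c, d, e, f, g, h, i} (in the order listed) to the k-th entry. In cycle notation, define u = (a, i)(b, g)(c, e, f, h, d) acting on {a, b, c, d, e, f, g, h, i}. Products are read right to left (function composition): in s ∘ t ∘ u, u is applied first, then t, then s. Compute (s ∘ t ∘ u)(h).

c

(s ∘ t ∘ u)(h) = s(t(u(h))). u(h) = d, then t(d) = a, then s(a) = c, so the result is c.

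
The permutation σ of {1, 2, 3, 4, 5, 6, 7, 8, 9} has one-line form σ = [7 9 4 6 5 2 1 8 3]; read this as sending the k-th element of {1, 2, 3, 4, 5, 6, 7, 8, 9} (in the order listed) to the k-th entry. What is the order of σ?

10

Writing σ as disjoint cycles, the cycle lengths are 5, 2, 1, 1.
The order of σ is the least common multiple of its cycle lengths: lcm(5, 2) = 10.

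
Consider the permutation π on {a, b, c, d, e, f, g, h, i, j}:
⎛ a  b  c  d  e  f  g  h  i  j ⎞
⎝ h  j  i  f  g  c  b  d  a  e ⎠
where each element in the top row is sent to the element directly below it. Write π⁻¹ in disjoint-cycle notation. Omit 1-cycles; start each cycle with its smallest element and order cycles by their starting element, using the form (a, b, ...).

(a, i, c, f, d, h)(b, g, e, j)

First write π in disjoint cycles: (a, h, d, f, c, i)(b, j, e, g).
The inverse reverses every cycle; in canonical form, π⁻¹ = (a, i, c, f, d, h)(b, g, e, j).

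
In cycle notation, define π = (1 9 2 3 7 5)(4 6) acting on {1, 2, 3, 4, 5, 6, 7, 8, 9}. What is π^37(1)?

9

1 lies in the 6-cycle (1 9 2 3 7 5).
On a 6-cycle, π^6 is the identity, so π^37 = π^1 there (37 ≡ 1 mod 6).
Advancing 1 step from 1: 1 → 9.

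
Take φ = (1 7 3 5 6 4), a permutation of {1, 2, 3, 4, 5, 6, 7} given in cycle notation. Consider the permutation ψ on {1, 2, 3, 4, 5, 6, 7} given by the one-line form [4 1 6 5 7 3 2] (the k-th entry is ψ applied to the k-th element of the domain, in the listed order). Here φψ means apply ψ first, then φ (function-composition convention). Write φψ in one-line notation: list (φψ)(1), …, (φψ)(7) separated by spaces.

1 7 4 6 3 5 2

Chase each element through ψ then φ: 1 → 4 → 1; 2 → 1 → 7; 3 → 6 → 4; 4 → 5 → 6; 5 → 7 → 3; 6 → 3 → 5; 7 → 2 → 2.
So φψ in one-line form is 1 7 4 6 3 5 2.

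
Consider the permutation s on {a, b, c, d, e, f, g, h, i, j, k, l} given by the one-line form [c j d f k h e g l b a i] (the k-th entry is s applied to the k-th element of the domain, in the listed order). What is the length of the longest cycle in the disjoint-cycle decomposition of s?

Decomposing into disjoint cycles gives (a, c, d, f, h, g, e, k)(b, j)(i, l); the longest has length 8.

8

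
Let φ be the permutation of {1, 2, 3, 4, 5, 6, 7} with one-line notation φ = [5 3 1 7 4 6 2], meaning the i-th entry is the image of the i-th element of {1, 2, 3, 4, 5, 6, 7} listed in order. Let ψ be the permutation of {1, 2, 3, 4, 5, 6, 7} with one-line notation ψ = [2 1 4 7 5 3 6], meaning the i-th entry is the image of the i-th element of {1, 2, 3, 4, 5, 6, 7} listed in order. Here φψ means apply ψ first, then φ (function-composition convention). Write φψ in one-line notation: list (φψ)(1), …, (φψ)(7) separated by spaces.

Chase each element through ψ then φ: 1 → 2 → 3; 2 → 1 → 5; 3 → 4 → 7; 4 → 7 → 2; 5 → 5 → 4; 6 → 3 → 1; 7 → 6 → 6.
So φψ in one-line form is 3 5 7 2 4 1 6.

3 5 7 2 4 1 6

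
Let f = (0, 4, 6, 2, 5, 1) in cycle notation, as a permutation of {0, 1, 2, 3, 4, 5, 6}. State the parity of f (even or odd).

The cycle lengths are 6, 1.
A cycle of length ℓ contributes ℓ−1 transpositions, so f is a product of 5 transpositions — odd.

odd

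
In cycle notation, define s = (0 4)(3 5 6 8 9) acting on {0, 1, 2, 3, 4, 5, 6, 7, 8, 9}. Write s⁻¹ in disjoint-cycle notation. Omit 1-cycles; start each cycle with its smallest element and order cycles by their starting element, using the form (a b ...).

The inverse reverses each cycle.
After reversing and putting each cycle's least element first, s⁻¹ = (0 4)(3 9 8 6 5).

(0 4)(3 9 8 6 5)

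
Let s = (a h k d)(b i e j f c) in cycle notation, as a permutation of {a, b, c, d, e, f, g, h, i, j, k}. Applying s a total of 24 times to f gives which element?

f

f lies in the 6-cycle (b i e j f c).
On a 6-cycle, s^6 is the identity, so s^24 = s^0 there (24 ≡ 0 mod 6).
So s^24(f) = f.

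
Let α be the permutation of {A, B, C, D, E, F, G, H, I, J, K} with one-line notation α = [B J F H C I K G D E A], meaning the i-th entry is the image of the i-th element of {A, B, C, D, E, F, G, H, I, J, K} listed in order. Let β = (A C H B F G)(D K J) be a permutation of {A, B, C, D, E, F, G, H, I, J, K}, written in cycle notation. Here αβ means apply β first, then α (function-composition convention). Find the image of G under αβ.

B

First apply β: β(G) = A, then α(A) = B. Thus (αβ)(G) = B.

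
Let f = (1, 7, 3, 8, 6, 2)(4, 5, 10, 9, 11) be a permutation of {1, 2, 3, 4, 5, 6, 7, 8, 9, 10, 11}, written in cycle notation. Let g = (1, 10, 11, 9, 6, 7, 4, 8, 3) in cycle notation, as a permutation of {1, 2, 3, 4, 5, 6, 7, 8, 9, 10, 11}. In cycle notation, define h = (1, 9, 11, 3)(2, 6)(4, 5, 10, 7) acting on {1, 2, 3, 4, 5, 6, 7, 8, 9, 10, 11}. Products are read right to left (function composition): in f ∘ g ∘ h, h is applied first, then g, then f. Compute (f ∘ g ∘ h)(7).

Apply the permutations in order: h(7) = 4, then g(4) = 8, then f(8) = 6. So (f ∘ g ∘ h)(7) = 6.

6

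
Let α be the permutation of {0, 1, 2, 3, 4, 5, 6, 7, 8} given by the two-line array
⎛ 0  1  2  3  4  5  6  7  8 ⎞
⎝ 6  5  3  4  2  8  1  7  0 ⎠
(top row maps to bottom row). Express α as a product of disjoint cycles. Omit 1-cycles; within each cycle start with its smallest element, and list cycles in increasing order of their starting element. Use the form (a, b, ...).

Start at 0 and follow images: 0 → 6 → 1 → 5 → 8 → 0, giving the cycle (0, 6, 1, 5, 8).
Continuing from each remaining unvisited element yields (0, 6, 1, 5, 8)(2, 3, 4).

(0, 6, 1, 5, 8)(2, 3, 4)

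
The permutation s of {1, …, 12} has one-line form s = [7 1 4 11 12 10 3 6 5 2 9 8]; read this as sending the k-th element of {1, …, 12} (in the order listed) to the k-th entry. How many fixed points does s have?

No element satisfies s(x) = x, so there are 0 fixed points.

0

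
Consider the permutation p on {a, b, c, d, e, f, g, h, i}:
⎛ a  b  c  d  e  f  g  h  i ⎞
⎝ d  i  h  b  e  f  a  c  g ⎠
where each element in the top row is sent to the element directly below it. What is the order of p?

Decomposing into disjoint cycles gives cycle lengths 5, 2, 1, 1.
Since disjoint cycles commute, ord(p) = lcm(5, 2) = 10.

10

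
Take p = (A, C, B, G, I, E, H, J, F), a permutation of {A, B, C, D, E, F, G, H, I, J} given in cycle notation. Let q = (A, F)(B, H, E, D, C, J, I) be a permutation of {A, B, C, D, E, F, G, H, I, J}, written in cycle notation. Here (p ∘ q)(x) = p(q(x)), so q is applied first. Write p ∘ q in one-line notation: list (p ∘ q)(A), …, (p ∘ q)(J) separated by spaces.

(p ∘ q)(x) = p(q(x)). Computing each image: p(q(A)) = p(F) = A, p(q(B)) = p(H) = J, p(q(C)) = p(J) = F, p(q(D)) = p(C) = B, p(q(E)) = p(D) = D, p(q(F)) = p(A) = C, p(q(G)) = p(G) = I, p(q(H)) = p(E) = H, p(q(I)) = p(B) = G, p(q(J)) = p(I) = E.
Hence p ∘ q = [A J F B D C I H G E].

A J F B D C I H G E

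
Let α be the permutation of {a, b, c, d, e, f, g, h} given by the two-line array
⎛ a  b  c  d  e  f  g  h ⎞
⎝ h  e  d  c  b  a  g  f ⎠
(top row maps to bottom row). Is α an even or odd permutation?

even

In disjoint-cycle form the cycle lengths are 3, 2, 2, 1.
A cycle of length ℓ contributes ℓ−1 transpositions, so α is a product of 2 + 1 + 1 = 4 transpositions — even.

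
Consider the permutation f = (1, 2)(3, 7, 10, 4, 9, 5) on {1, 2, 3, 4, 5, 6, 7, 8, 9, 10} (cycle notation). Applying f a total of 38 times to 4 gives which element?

4 lies in the 6-cycle (3, 7, 10, 4, 9, 5).
Since the cycle has length 6, f^38 acts on it the same as f^2 (38 mod 6 = 2).
Stepping 2 places around the cycle: 4 → 9 → 5.

5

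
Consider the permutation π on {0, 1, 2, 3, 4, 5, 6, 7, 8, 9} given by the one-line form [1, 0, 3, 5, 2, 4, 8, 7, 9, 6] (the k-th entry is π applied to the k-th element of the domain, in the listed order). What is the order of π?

12

The disjoint-cycle form of π has cycle lengths 4, 3, 2, 1.
The order of π is the least common multiple of its cycle lengths: lcm(4, 3, 2) = 12.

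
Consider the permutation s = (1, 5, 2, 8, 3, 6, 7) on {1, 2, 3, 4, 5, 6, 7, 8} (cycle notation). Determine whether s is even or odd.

The cycle lengths are 7, 1.
A cycle is odd iff its length is even; s has 0 even-length cycles, so sgn(s) = (−1)^0 and s is even.

even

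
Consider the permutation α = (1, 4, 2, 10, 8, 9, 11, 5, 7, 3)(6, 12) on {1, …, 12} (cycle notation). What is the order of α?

The cycle type of α is (10, 2).
Since disjoint cycles commute, ord(α) = lcm(10, 2) = 10.

10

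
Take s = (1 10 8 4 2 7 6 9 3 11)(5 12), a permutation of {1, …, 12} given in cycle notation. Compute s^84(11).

11 lies in the 10-cycle (1 10 8 4 2 7 6 9 3 11).
Since the cycle has length 10, s^84 acts on it the same as s^4 (84 mod 10 = 4).
Advancing 4 steps from 11: 11 → 1 → 10 → 8 → 4.

4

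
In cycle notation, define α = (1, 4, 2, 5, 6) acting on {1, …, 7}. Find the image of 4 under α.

Within (1, 4, 2, 5, 6), 4 ↦ 2.

2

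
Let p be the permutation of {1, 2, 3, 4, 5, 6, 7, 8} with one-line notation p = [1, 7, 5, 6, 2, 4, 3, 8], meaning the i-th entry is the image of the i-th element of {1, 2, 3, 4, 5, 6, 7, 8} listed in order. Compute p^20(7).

7

Tracing 7 → 3 → … returns to 7 after 4 steps, so 7 lies in a 4-cycle (2 7 3 5).
On a 4-cycle, p^4 is the identity, so p^20 = p^0 there (20 ≡ 0 mod 4).
So p^20(7) = 7.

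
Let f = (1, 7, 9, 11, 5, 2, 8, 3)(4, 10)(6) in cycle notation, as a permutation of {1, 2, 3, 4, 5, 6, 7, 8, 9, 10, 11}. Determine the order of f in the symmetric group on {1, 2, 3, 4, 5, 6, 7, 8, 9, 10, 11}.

8

The cycle type of f is (8, 2, 1).
The order is lcm(8, 2) = 8.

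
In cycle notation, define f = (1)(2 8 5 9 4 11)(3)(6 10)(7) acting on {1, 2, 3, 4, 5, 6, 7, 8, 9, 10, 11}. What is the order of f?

6

The disjoint cycles have lengths 6, 2, 1, 1, 1.
Since disjoint cycles commute, ord(f) = lcm(6, 2) = 6.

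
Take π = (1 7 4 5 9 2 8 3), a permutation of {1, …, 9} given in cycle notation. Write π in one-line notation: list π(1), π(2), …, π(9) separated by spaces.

7 8 1 5 9 6 4 3 2

Image by image: 1↦7, 2↦8, 3↦1, 4↦5, 5↦9, 6↦6, 7↦4, 8↦3, 9↦2.
Listing these in domain order gives 7 8 1 5 9 6 4 3 2.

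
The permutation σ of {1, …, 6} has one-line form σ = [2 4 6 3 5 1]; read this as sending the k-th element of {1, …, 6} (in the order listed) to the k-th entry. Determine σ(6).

1

6 is element number 6 of the domain, and entry number 6 of the one-line form is 1, so σ(6) = 1.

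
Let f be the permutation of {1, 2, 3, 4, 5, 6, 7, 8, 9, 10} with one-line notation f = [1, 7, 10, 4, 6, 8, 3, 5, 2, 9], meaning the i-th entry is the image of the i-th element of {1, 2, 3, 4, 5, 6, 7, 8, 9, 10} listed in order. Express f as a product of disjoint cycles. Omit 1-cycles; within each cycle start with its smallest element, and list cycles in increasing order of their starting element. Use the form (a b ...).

(2 7 3 10 9)(5 6 8)

From 2: 2 → 7 → 3 → 10 → 9 → 2, closing the cycle (2 7 3 10 9).
Continuing from each remaining unvisited element yields (2 7 3 10 9)(5 6 8).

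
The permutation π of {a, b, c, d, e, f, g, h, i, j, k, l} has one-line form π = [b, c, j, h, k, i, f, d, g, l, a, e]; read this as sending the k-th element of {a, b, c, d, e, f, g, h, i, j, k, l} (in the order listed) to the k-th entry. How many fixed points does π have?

0

No element satisfies π(x) = x, so there are 0 fixed points.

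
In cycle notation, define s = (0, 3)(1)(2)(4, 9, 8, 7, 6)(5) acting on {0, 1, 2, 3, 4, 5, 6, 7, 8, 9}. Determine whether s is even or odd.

The cycle lengths are 5, 2, 1, 1, 1.
A cycle of length ℓ contributes ℓ−1 transpositions, so s is a product of 4 + 1 = 5 transpositions — odd.

odd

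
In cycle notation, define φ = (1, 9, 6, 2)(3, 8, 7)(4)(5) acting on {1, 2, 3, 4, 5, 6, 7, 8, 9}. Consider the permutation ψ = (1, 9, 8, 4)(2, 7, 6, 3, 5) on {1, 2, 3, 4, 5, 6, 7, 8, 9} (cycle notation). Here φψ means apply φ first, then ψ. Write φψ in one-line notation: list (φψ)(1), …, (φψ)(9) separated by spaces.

For each element, apply φ then ψ: 1 → 9 → 8; 2 → 1 → 9; 3 → 8 → 4; 4 → 4 → 1; 5 → 5 → 2; 6 → 2 → 7; 7 → 3 → 5; 8 → 7 → 6; 9 → 6 → 3.
So φψ in one-line form is 8 9 4 1 2 7 5 6 3.

8 9 4 1 2 7 5 6 3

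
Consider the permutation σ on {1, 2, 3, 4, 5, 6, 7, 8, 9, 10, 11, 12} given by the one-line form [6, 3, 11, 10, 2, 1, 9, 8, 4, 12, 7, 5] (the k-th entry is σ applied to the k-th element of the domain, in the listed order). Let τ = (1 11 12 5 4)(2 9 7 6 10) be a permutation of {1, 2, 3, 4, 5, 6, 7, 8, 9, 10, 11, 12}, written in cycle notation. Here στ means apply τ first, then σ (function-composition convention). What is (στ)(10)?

τ(10) = 2, then σ(2) = 3; composing gives (στ)(10) = 3.

3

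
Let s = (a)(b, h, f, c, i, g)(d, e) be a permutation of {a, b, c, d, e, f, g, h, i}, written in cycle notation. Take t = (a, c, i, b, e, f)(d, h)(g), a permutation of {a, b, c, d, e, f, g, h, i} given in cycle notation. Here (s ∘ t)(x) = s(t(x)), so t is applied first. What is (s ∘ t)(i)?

(s ∘ t)(i) = s(t(i)). t(i) = b, then s(b) = h. So (s ∘ t)(i) = h.

h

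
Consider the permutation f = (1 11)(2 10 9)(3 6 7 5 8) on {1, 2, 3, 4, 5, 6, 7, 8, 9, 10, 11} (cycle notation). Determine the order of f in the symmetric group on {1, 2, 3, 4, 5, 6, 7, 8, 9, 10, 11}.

30

The disjoint cycles have lengths 5, 3, 2, 1.
Since disjoint cycles commute, ord(f) = lcm(5, 3, 2) = 30.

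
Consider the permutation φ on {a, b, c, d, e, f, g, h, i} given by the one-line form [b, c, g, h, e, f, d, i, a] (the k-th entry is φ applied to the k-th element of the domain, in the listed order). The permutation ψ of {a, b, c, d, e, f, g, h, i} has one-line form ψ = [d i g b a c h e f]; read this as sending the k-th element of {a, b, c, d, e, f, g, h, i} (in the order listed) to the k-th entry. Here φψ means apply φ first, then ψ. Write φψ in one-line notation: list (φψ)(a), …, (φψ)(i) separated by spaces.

i g h e a c b f d

(φψ)(x) = ψ(φ(x)). Computing each image: ψ(φ(a)) = ψ(b) = i, ψ(φ(b)) = ψ(c) = g, ψ(φ(c)) = ψ(g) = h, ψ(φ(d)) = ψ(h) = e, ψ(φ(e)) = ψ(e) = a, ψ(φ(f)) = ψ(f) = c, ψ(φ(g)) = ψ(d) = b, ψ(φ(h)) = ψ(i) = f, ψ(φ(i)) = ψ(a) = d.
Hence φψ = [i g h e a c b f d].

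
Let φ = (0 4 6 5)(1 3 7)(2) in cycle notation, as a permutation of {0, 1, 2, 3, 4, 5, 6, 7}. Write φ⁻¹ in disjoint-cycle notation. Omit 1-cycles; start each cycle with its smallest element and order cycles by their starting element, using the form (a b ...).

(0 5 6 4)(1 7 3)

If φ sends a → b within a cycle, φ⁻¹ sends b → a; equivalently, reverse each cycle.
Reversing each cycle of φ and rotating so the smallest element leads gives (0 5 6 4)(1 7 3).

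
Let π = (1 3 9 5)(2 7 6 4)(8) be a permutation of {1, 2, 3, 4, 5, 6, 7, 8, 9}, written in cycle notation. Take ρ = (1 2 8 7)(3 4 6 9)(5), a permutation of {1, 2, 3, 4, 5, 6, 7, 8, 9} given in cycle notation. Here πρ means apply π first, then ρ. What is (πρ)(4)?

(πρ)(4) = ρ(π(4)). π(4) = 2, then ρ(2) = 8. So (πρ)(4) = 8.

8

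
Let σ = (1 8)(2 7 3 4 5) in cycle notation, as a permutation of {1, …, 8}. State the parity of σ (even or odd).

The cycle lengths are 5, 2, 1.
A cycle is odd iff its length is even; σ has 1 even-length cycle, so sgn(σ) = (−1)^1 and σ is odd.

odd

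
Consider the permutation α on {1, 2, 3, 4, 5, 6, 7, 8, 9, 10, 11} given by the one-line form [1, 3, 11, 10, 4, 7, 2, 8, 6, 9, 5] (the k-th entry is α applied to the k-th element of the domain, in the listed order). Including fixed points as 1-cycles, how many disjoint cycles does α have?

The cycle decomposition is (1)(2, 3, 11, 5, 4, 10, 9, 6, 7)(8), which has 3 cycles (counting 1-cycles).

3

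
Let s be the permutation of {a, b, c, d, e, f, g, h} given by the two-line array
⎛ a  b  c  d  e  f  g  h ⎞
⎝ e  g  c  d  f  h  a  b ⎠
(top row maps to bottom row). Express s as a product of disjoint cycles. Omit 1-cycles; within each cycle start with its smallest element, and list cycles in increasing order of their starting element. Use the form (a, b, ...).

Start at a and follow images: a → e → f → h → b → g → a, giving the cycle (a, e, f, h, b, g).
Continuing from each remaining unvisited element yields (a, e, f, h, b, g).

(a, e, f, h, b, g)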